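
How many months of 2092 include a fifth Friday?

4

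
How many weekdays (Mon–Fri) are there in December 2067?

22

Dec 1, 2067 is a Thursday.
From Dec 1, 2067 to Dec 31, 2067 is 31 days inclusive.
31 = 7 × 4 + 3, so there are 4 full weeks plus 3 extra days.
Each full week contributes 5 weekdays (Mon–Fri): 4 × 5 = 20.
The 3 extra days are Thursday, Friday, Saturday — 2 of them qualify.
Total: 20 + 2 = 22.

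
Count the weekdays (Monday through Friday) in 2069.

261 weekdays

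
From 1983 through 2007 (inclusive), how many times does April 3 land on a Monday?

4

Day of week of April 3 in each year:
1983: Sun, 1984: Tue, 1985: Wed, 1986: Thu, 1987: Fri, 1988: Sun, 1989: Mon ✓, 1990: Tue, 1991: Wed, 1992: Fri, 1993: Sat, 1994: Sun, 1995: Mon ✓, 1996: Wed, 1997: Thu, 1998: Fri, 1999: Sat, 2000: Mon ✓, 2001: Tue, 2002: Wed, 2003: Thu, 2004: Sat, 2005: Sun, 2006: Mon ✓, 2007: Tue
Mondays: 1989, 1995, 2000, 2006.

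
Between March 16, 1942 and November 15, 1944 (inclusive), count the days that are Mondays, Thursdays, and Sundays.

418

March 16, 1942 is a Monday.
The range spans 976 days (inclusive of both endpoints).
976 = 7 × 139 + 3, so there are 139 full weeks plus 3 extra days.
Each full week contributes 3 days from the set (Mon, Thu, Sun): 139 × 3 = 417.
The 3 extra days are Mon, Tue, Wed — 1 of them qualifies.
Total: 417 + 1 = 418.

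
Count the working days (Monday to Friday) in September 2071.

2071-09-01 is a Tuesday.
From 2071-09-01 to 2071-09-30 is 30 days inclusive.
30 = 7 × 4 + 2, so there are 4 full weeks plus 2 extra days.
Each full week contributes 5 weekdays (Mon–Fri): 4 × 5 = 20.
The 2 extra days are Tue, Wed — 2 of them qualify.
Total: 20 + 2 = 22.

22 weekdays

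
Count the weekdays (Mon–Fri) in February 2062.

20

Feb 1, 2062 is a Wednesday.
The range spans 28 days (inclusive of both endpoints).
28 = 7 × 4, so the span is exactly 4 full weeks.
Each full week contributes 5 weekdays (Mon–Fri): 4 × 5 = 20.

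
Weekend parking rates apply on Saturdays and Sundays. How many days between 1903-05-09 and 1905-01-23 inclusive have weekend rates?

180

1903-05-09 is a Saturday.
The range spans 626 days (inclusive of both endpoints).
626 = 7 × 89 + 3, so there are 89 full weeks plus 3 extra days.
Each full week contributes 2 weekend days (Sat, Sun): 89 × 2 = 178.
The 3 extra days are Saturday, Sunday, Monday — 2 of them qualify.
Total: 178 + 2 = 180.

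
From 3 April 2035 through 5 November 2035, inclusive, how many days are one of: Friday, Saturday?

62

3 April 2035 is a Tuesday.
From 3 April 2035 to 5 November 2035 is 217 days inclusive.
217 = 7 × 31, so the span is exactly 31 full weeks.
Each full week contributes 2 days from the set (Fri, Sat): 31 × 2 = 62.
Total: 62.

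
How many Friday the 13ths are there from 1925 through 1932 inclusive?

Friday-the-13ths by year:
1925: Feb, Mar, Nov
1926: Aug
1927: May
1928: Jan, Apr, Jul
1929: Sep, Dec
1930: Jun
1931: Feb, Mar, Nov
1932: May

15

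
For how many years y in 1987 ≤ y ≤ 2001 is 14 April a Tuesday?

3

Day of week of April 14 in each year:
1987: Tue ✓, 1988: Thu, 1989: Fri, 1990: Sat, 1991: Sun, 1992: Tue ✓, 1993: Wed, 1994: Thu, 1995: Fri, 1996: Sun, 1997: Mon, 1998: Tue ✓, 1999: Wed, 2000: Fri, 2001: Sat
Tuesdays: 1987, 1992, 1998.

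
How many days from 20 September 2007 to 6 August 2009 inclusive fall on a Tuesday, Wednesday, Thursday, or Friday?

20 September 2007 is a Thursday.
The range spans 687 days (inclusive of both endpoints).
687 = 7 × 98 + 1, so there are 98 full weeks plus 1 extra day.
Each full week contributes 4 days from the set (Tue, Wed, Thu, Fri): 98 × 4 = 392.
The 1 extra day is Thu — 1 of them qualifies.
Total: 392 + 1 = 393.

393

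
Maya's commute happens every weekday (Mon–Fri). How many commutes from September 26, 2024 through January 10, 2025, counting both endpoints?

77 weekdays

September 26, 2024 is a Thursday.
The range spans 107 days (inclusive of both endpoints).
107 = 7 × 15 + 2, so there are 15 full weeks plus 2 extra days.
Each full week contributes 5 weekdays (Mon–Fri): 15 × 5 = 75.
The 2 extra days are Thu, Fri — 2 of them qualify.
Total: 75 + 2 = 77.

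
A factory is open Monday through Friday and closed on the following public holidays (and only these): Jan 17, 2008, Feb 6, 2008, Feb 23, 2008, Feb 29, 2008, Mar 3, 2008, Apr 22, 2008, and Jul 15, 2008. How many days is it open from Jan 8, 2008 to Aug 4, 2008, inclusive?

144 working days

Jan 8, 2008 is a Tuesday.
That's 210 days from start to end, counting both.
210 = 7 × 30, so the span is exactly 30 full weeks.
Each full week contributes 5 weekdays (Mon–Fri): 30 × 5 = 150.
Total: 150.
Holidays: Jan 17, 2008 (Thu); Feb 6, 2008 (Wed); Feb 23, 2008 (Sat); Feb 29, 2008 (Fri); Mar 3, 2008 (Mon); Apr 22, 2008 (Tue); Jul 15, 2008 (Tue).
6 of the 7 holidays fall on weekdays; the rest are weekends and were already excluded.
Business days: 150 − 6 = 144.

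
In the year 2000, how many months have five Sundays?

A month has five Sundays exactly when Sunday falls within its first (length − 28) days.
Jan: 31 days, starts Sat → 5 of Sat, Sun, Mon ✓
Feb: 29 days, starts Tue → 5 of Tue
Mar: 31 days, starts Wed → 5 of Wed, Thu, Fri
Apr: 30 days, starts Sat → 5 of Sat, Sun ✓
May: 31 days, starts Mon → 5 of Mon, Tue, Wed
Jun: 30 days, starts Thu → 5 of Thu, Fri
Jul: 31 days, starts Sat → 5 of Sat, Sun, Mon ✓
Aug: 31 days, starts Tue → 5 of Tue, Wed, Thu
Sep: 30 days, starts Fri → 5 of Fri, Sat
Oct: 31 days, starts Sun → 5 of Sun, Mon, Tue ✓
Nov: 30 days, starts Wed → 5 of Wed, Thu
Dec: 31 days, starts Fri → 5 of Fri, Sat, Sun ✓
Months with five Sundays: Jan, Apr, Jul, Oct, Dec.

5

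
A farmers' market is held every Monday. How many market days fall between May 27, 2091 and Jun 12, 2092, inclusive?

55

May 27, 2091 is a Sunday.
That's 383 days from start to end, counting both.
383 = 7 × 54 + 5, so there are 54 full weeks plus 5 extra days.
Each full week contributes one Monday: 54 so far.
The 5 extra days are Sun, Mon, Tue, Wed, Thu — 1 of them qualifies.
Total: 54 + 1 = 55.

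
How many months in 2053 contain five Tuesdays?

4

A month has five Tuesdays exactly when Tuesday falls within its first (length − 28) days.
Jan: 31 days, starts Wed → 5 of Wed, Thu, Fri
Feb: 28 days, starts Sat → 5 of (none)
Mar: 31 days, starts Sat → 5 of Sat, Sun, Mon
Apr: 30 days, starts Tue → 5 of Tue, Wed ✓
May: 31 days, starts Thu → 5 of Thu, Fri, Sat
Jun: 30 days, starts Sun → 5 of Sun, Mon
Jul: 31 days, starts Tue → 5 of Tue, Wed, Thu ✓
Aug: 31 days, starts Fri → 5 of Fri, Sat, Sun
Sep: 30 days, starts Mon → 5 of Mon, Tue ✓
Oct: 31 days, starts Wed → 5 of Wed, Thu, Fri
Nov: 30 days, starts Sat → 5 of Sat, Sun
Dec: 31 days, starts Mon → 5 of Mon, Tue, Wed ✓
Months with five Tuesdays: Apr, Jul, Sep, Dec.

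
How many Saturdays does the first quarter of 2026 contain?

13

January 1, 2026 is a Thursday.
That's 90 days from start to end, counting both.
90 = 7 × 12 + 6, so there are 12 full weeks plus 6 extra days.
Each full week contributes one Saturday: 12 so far.
The 6 extra days are Thursday, Friday, Saturday, Sunday, Monday, Tuesday — 1 of them qualifies.
Total: 12 + 1 = 13.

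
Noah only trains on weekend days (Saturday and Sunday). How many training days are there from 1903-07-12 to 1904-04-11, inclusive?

79

1903-07-12 is a Sunday.
The range spans 275 days (inclusive of both endpoints).
275 = 7 × 39 + 2, so there are 39 full weeks plus 2 extra days.
Each full week contributes 2 weekend days (Sat, Sun): 39 × 2 = 78.
The 2 extra days are Sun, Mon — 1 of them qualifies.
Total: 78 + 1 = 79.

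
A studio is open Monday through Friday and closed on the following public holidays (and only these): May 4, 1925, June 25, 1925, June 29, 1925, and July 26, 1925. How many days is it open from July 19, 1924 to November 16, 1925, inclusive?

July 19, 1924 is a Saturday.
From July 19, 1924 to November 16, 1925 is 486 days inclusive.
486 = 7 × 69 + 3, so there are 69 full weeks plus 3 extra days.
Each full week contributes 5 weekdays (Mon–Fri): 69 × 5 = 345.
The 3 extra days are Sat, Sun, Mon — 1 of them qualifies.
Total: 345 + 1 = 346.
Holidays: May 4, 1925 (Mon); June 25, 1925 (Thu); June 29, 1925 (Mon); July 26, 1925 (Sun).
3 of the 4 holidays fall on weekdays; the rest are weekends and were already excluded.
Business days: 346 − 3 = 343.

343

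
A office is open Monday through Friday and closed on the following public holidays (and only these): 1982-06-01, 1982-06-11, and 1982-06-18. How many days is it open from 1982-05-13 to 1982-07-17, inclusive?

44 working days

1982-05-13 is a Thursday.
That's 66 days from start to end, counting both.
66 = 7 × 9 + 3, so there are 9 full weeks plus 3 extra days.
Each full week contributes 5 weekdays (Mon–Fri): 9 × 5 = 45.
The 3 extra days are Thu, Fri, Sat — 2 of them qualify.
Total: 45 + 2 = 47.
Holidays: 1982-06-01 (Tue); 1982-06-11 (Fri); 1982-06-18 (Fri).
All 3 holidays fall on weekdays, so subtract 3.
Business days: 47 − 3 = 44.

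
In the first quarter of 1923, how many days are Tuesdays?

1 January 1923 is a Monday.
That's 90 days from start to end, counting both.
90 = 7 × 12 + 6, so there are 12 full weeks plus 6 extra days.
Each full week contributes one Tuesday: 12 so far.
The 6 extra days are Monday, Tuesday, Wednesday, Thursday, Friday, Saturday — 1 of them qualifies.
Total: 12 + 1 = 13.

13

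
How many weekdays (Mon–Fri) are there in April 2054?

Apr 1, 2054 is a Wednesday.
The range spans 30 days (inclusive of both endpoints).
30 = 7 × 4 + 2, so there are 4 full weeks plus 2 extra days.
Each full week contributes 5 weekdays (Mon–Fri): 4 × 5 = 20.
The 2 extra days are Wednesday, Thursday — 2 of them qualify.
Total: 20 + 2 = 22.

22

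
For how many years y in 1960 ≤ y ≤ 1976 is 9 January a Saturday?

Day of week of January 9 in each year:
1960: Sat ✓, 1961: Mon, 1962: Tue, 1963: Wed, 1964: Thu, 1965: Sat ✓, 1966: Sun, 1967: Mon, 1968: Tue, 1969: Thu, 1970: Fri, 1971: Sat ✓, 1972: Sun, 1973: Tue, 1974: Wed, 1975: Thu, 1976: Fri
Saturdays: 1960, 1965, 1971.

3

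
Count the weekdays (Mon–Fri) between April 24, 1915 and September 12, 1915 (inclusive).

April 24, 1915 is a Saturday.
That's 142 days from start to end, counting both.
142 = 7 × 20 + 2, so there are 20 full weeks plus 2 extra days.
Each full week contributes 5 weekdays (Mon–Fri): 20 × 5 = 100.
The 2 extra days are Saturday, Sunday — none qualify.
Total: 100 + 0 = 100.

100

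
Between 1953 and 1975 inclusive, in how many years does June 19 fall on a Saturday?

Day of week of June 19 in each year:
1953: Fri, 1954: Sat ✓, 1955: Sun, 1956: Tue, 1957: Wed, 1958: Thu, 1959: Fri, 1960: Sun, 1961: Mon, 1962: Tue, 1963: Wed, 1964: Fri, 1965: Sat ✓, 1966: Sun, 1967: Mon, 1968: Wed, 1969: Thu, 1970: Fri, 1971: Sat ✓, 1972: Mon, 1973: Tue, 1974: Wed, 1975: Thu
Saturdays: 1954, 1965, 1971.

3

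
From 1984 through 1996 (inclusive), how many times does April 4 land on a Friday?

Day of week of April 4 in each year:
1984: Wed, 1985: Thu, 1986: Fri ✓, 1987: Sat, 1988: Mon, 1989: Tue, 1990: Wed, 1991: Thu, 1992: Sat, 1993: Sun, 1994: Mon, 1995: Tue, 1996: Thu
Fridays: 1986.

1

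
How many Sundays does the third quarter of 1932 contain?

13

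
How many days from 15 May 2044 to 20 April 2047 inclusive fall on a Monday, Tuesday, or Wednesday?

459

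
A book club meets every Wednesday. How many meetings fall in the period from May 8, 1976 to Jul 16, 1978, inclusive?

114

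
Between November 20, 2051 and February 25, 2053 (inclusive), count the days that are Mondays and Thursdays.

133

November 20, 2051 is a Monday.
The range spans 464 days (inclusive of both endpoints).
464 = 7 × 66 + 2, so there are 66 full weeks plus 2 extra days.
Each full week contributes 2 days from the set (Mon, Thu): 66 × 2 = 132.
The 2 extra days are Monday, Tuesday — 1 of them qualifies.
Total: 132 + 1 = 133.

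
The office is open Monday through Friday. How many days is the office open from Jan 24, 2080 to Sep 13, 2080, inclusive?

Jan 24, 2080 is a Wednesday.
From Jan 24, 2080 to Sep 13, 2080 is 234 days inclusive.
234 = 7 × 33 + 3, so there are 33 full weeks plus 3 extra days.
Each full week contributes 5 weekdays (Mon–Fri): 33 × 5 = 165.
The 3 extra days are Wednesday, Thursday, Friday — 3 of them qualify.
Total: 165 + 3 = 168.

168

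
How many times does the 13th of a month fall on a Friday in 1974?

The 13th falls on a Friday when the month's 13th has weekday Fri.
Jan 13 is Sun; Feb 13 is Wed; Mar 13 is Wed; Apr 13 is Sat; May 13 is Mon; Jun 13 is Thu; Jul 13 is Sat; Aug 13 is Tue; Sep 13 is Fri ✓; Oct 13 is Sun; Nov 13 is Wed; Dec 13 is Fri ✓.
Friday the 13ths: Sep, Dec.

2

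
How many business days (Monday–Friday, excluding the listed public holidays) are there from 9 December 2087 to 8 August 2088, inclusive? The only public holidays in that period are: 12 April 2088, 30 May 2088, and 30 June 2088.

9 December 2087 is a Tuesday.
From 9 December 2087 to 8 August 2088 is 244 days inclusive.
244 = 7 × 34 + 6, so there are 34 full weeks plus 6 extra days.
Each full week contributes 5 weekdays (Mon–Fri): 34 × 5 = 170.
The 6 extra days are Tue, Wed, Thu, Fri, Sat, Sun — 4 of them qualify.
Total: 170 + 4 = 174.
Holidays: 12 April 2088 (Mon); 30 May 2088 (Sun); 30 June 2088 (Wed).
2 of the 3 holidays fall on weekdays; the rest are weekends and were already excluded.
Business days: 174 − 2 = 172.

172 business days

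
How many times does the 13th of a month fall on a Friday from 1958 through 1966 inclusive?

Friday-the-13ths by year:
1958: Jun
1959: Feb, Mar, Nov
1960: May
1961: Jan, Oct
1962: Apr, Jul
1963: Sep, Dec
1964: Mar, Nov
1965: Aug
1966: May

15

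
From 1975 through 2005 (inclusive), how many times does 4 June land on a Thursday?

4

Day of week of June 4 in each year:
1975: Wed, 1976: Fri, 1977: Sat, 1978: Sun, 1979: Mon, 1980: Wed, 1981: Thu ✓, 1982: Fri, 1983: Sat, 1984: Mon, 1985: Tue, 1986: Wed, 1987: Thu ✓, 1988: Sat, 1989: Sun, 1990: Mon, 1991: Tue, 1992: Thu ✓, 1993: Fri, 1994: Sat, 1995: Sun, 1996: Tue, 1997: Wed, 1998: Thu ✓, 1999: Fri, 2000: Sun, 2001: Mon, 2002: Tue, 2003: Wed, 2004: Fri, 2005: Sat
Thursdays: 1981, 1987, 1992, 1998.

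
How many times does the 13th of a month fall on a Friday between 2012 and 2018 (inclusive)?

Friday-the-13ths by year:
2012: Jan, Apr, Jul
2013: Sep, Dec
2014: Jun
2015: Feb, Mar, Nov
2016: May
2017: Jan, Oct
2018: Apr, Jul

14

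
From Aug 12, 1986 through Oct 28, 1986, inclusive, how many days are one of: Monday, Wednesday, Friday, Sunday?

Aug 12, 1986 is a Tuesday.
The range spans 78 days (inclusive of both endpoints).
78 = 7 × 11 + 1, so there are 11 full weeks plus 1 extra day.
Each full week contributes 4 days from the set (Mon, Wed, Fri, Sun): 11 × 4 = 44.
The 1 extra day is Tue — none qualify.
Total: 44 + 0 = 44.

44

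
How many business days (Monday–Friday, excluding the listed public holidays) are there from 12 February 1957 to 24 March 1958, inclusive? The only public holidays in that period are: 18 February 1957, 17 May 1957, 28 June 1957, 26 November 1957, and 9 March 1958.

12 February 1957 is a Tuesday.
From 12 February 1957 to 24 March 1958 is 406 days inclusive.
406 = 7 × 58, so the span is exactly 58 full weeks.
Each full week contributes 5 weekdays (Mon–Fri): 58 × 5 = 290.
Holidays: 18 February 1957 (Mon); 17 May 1957 (Fri); 28 June 1957 (Fri); 26 November 1957 (Tue); 9 March 1958 (Sun).
4 of the 5 holidays fall on weekdays; the rest are weekends and were already excluded.
Business days: 290 − 4 = 286.

286 business days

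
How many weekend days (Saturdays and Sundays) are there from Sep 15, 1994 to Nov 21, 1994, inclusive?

Sep 15, 1994 is a Thursday.
The range spans 68 days (inclusive of both endpoints).
68 = 7 × 9 + 5, so there are 9 full weeks plus 5 extra days.
Each full week contributes 2 weekend days (Sat, Sun): 9 × 2 = 18.
The 5 extra days are Thu, Fri, Sat, Sun, Mon — 2 of them qualify.
Total: 18 + 2 = 20.

20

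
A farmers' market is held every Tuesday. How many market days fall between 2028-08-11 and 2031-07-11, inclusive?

152

2028-08-11 is a Friday.
The range spans 1065 days (inclusive of both endpoints).
1065 = 7 × 152 + 1, so there are 152 full weeks plus 1 extra day.
Each full week contributes one Tuesday: 152 so far.
The 1 extra day is Fri — none qualify.
Total: 152 + 0 = 152.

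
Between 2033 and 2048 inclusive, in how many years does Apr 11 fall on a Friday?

2

Day of week of April 11 in each year:
2033: Mon, 2034: Tue, 2035: Wed, 2036: Fri ✓, 2037: Sat, 2038: Sun, 2039: Mon, 2040: Wed, 2041: Thu, 2042: Fri ✓, 2043: Sat, 2044: Mon, 2045: Tue, 2046: Wed, 2047: Thu, 2048: Sat
Fridays: 2036, 2042.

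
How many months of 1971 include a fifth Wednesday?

4

A month has five Wednesdays exactly when Wednesday falls within its first (length − 28) days.
Jan: 31 days, starts Fri → 5 of Fri, Sat, Sun
Feb: 28 days, starts Mon → 5 of (none)
Mar: 31 days, starts Mon → 5 of Mon, Tue, Wed ✓
Apr: 30 days, starts Thu → 5 of Thu, Fri
May: 31 days, starts Sat → 5 of Sat, Sun, Mon
Jun: 30 days, starts Tue → 5 of Tue, Wed ✓
Jul: 31 days, starts Thu → 5 of Thu, Fri, Sat
Aug: 31 days, starts Sun → 5 of Sun, Mon, Tue
Sep: 30 days, starts Wed → 5 of Wed, Thu ✓
Oct: 31 days, starts Fri → 5 of Fri, Sat, Sun
Nov: 30 days, starts Mon → 5 of Mon, Tue
Dec: 31 days, starts Wed → 5 of Wed, Thu, Fri ✓
Months with five Wednesdays: Mar, Jun, Sep, Dec.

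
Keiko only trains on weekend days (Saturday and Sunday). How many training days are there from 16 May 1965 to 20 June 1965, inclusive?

16 May 1965 is a Sunday.
That's 36 days from start to end, counting both.
36 = 7 × 5 + 1, so there are 5 full weeks plus 1 extra day.
Each full week contributes 2 weekend days (Sat, Sun): 5 × 2 = 10.
The 1 extra day is Sun — 1 of them qualifies.
Total: 10 + 1 = 11.

11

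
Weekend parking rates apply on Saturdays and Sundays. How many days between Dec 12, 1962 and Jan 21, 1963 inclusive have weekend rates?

12

Dec 12, 1962 is a Wednesday.
The range spans 41 days (inclusive of both endpoints).
41 = 7 × 5 + 6, so there are 5 full weeks plus 6 extra days.
Each full week contributes 2 weekend days (Sat, Sun): 5 × 2 = 10.
The 6 extra days are Wed, Thu, Fri, Sat, Sun, Mon — 2 of them qualify.
Total: 10 + 2 = 12.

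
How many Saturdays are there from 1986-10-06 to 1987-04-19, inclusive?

28

1986-10-06 is a Monday.
From 1986-10-06 to 1987-04-19 is 196 days inclusive.
196 = 7 × 28, so the span is exactly 28 full weeks.
Each full week contributes one Saturday: 28 so far.
Total: 28.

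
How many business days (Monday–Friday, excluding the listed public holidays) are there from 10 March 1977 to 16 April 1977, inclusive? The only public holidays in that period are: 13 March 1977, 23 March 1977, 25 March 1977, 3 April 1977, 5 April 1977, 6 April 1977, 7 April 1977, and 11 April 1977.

10 March 1977 is a Thursday.
From 10 March 1977 to 16 April 1977 is 38 days inclusive.
38 = 7 × 5 + 3, so there are 5 full weeks plus 3 extra days.
Each full week contributes 5 weekdays (Mon–Fri): 5 × 5 = 25.
The 3 extra days are Thu, Fri, Sat — 2 of them qualify.
Total: 25 + 2 = 27.
Holidays: 13 March 1977 (Sun); 23 March 1977 (Wed); 25 March 1977 (Fri); 3 April 1977 (Sun); 5 April 1977 (Tue); 6 April 1977 (Wed); 7 April 1977 (Thu); 11 April 1977 (Mon).
6 of the 8 holidays fall on weekdays; the rest are weekends and were already excluded.
Business days: 27 − 6 = 21.

21 business days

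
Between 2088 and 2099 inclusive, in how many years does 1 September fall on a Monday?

Day of week of September 1 in each year:
2088: Wed, 2089: Thu, 2090: Fri, 2091: Sat, 2092: Mon ✓, 2093: Tue, 2094: Wed, 2095: Thu, 2096: Sat, 2097: Sun, 2098: Mon ✓, 2099: Tue
Mondays: 2092, 2098.

2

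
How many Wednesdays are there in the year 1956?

52

January 1, 1956 is a Sunday.
That's 366 days from start to end, counting both.
366 = 7 × 52 + 2, so there are 52 full weeks plus 2 extra days.
Each full week contributes one Wednesday: 52 so far.
The 2 extra days are Sunday, Monday — none qualify.
Total: 52 + 0 = 52.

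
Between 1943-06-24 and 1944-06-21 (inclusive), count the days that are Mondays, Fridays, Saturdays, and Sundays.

208

1943-06-24 is a Thursday.
The range spans 364 days (inclusive of both endpoints).
364 = 7 × 52, so the span is exactly 52 full weeks.
Each full week contributes 4 days from the set (Mon, Fri, Sat, Sun): 52 × 4 = 208.
Total: 208.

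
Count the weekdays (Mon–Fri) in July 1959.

23

1959-07-01 is a Wednesday.
That's 31 days from start to end, counting both.
31 = 7 × 4 + 3, so there are 4 full weeks plus 3 extra days.
Each full week contributes 5 weekdays (Mon–Fri): 4 × 5 = 20.
The 3 extra days are Wed, Thu, Fri — 3 of them qualify.
Total: 20 + 3 = 23.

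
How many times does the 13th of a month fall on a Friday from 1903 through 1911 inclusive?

16

Friday-the-13ths by year:
1903: Feb, Mar, Nov
1904: May
1905: Jan, Oct
1906: Apr, Jul
1907: Sep, Dec
1908: Mar, Nov
1909: Aug
1910: May
1911: Jan, Oct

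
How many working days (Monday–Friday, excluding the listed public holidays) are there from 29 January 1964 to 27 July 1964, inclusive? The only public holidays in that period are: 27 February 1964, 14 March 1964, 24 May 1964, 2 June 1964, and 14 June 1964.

127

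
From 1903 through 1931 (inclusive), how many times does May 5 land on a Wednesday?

4

Day of week of May 5 in each year:
1903: Tue, 1904: Thu, 1905: Fri, 1906: Sat, 1907: Sun, 1908: Tue, 1909: Wed ✓, 1910: Thu, 1911: Fri, 1912: Sun, 1913: Mon, 1914: Tue, 1915: Wed ✓, 1916: Fri, 1917: Sat, 1918: Sun, 1919: Mon, 1920: Wed ✓, 1921: Thu, 1922: Fri, 1923: Sat, 1924: Mon, 1925: Tue, 1926: Wed ✓, 1927: Thu, 1928: Sat, 1929: Sun, 1930: Mon, 1931: Tue
Wednesdays: 1909, 1915, 1920, 1926.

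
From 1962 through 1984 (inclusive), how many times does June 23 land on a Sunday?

3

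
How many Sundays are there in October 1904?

October 1, 1904 is a Saturday.
The range spans 31 days (inclusive of both endpoints).
31 = 7 × 4 + 3, so there are 4 full weeks plus 3 extra days.
Each full week contributes one Sunday: 4 so far.
The 3 extra days are Sat, Sun, Mon — 1 of them qualifies.
Total: 4 + 1 = 5.

5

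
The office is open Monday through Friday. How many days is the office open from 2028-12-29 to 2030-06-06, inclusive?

2028-12-29 is a Friday.
The range spans 525 days (inclusive of both endpoints).
525 = 7 × 75, so the span is exactly 75 full weeks.
Each full week contributes 5 weekdays (Mon–Fri): 75 × 5 = 375.

375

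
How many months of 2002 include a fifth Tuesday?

A month has five Tuesdays exactly when Tuesday falls within its first (length − 28) days.
Jan: 31 days, starts Tue → 5 of Tue, Wed, Thu ✓
Feb: 28 days, starts Fri → 5 of (none)
Mar: 31 days, starts Fri → 5 of Fri, Sat, Sun
Apr: 30 days, starts Mon → 5 of Mon, Tue ✓
May: 31 days, starts Wed → 5 of Wed, Thu, Fri
Jun: 30 days, starts Sat → 5 of Sat, Sun
Jul: 31 days, starts Mon → 5 of Mon, Tue, Wed ✓
Aug: 31 days, starts Thu → 5 of Thu, Fri, Sat
Sep: 30 days, starts Sun → 5 of Sun, Mon
Oct: 31 days, starts Tue → 5 of Tue, Wed, Thu ✓
Nov: 30 days, starts Fri → 5 of Fri, Sat
Dec: 31 days, starts Sun → 5 of Sun, Mon, Tue ✓
Months with five Tuesdays: Jan, Apr, Jul, Oct, Dec.

5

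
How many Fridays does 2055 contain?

53

Jan 1, 2055 is a Friday.
That's 365 days from start to end, counting both.
365 = 7 × 52 + 1, so there are 52 full weeks plus 1 extra day.
Each full week contributes one Friday: 52 so far.
The 1 extra day is Fri — 1 of them qualifies.
Total: 52 + 1 = 53.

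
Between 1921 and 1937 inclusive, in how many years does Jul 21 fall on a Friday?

2

Day of week of July 21 in each year:
1921: Thu, 1922: Fri ✓, 1923: Sat, 1924: Mon, 1925: Tue, 1926: Wed, 1927: Thu, 1928: Sat, 1929: Sun, 1930: Mon, 1931: Tue, 1932: Thu, 1933: Fri ✓, 1934: Sat, 1935: Sun, 1936: Tue, 1937: Wed
Fridays: 1922, 1933.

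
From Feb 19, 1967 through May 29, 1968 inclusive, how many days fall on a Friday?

Feb 19, 1967 is a Sunday.
The range spans 466 days (inclusive of both endpoints).
466 = 7 × 66 + 4, so there are 66 full weeks plus 4 extra days.
Each full week contributes one Friday: 66 so far.
The 4 extra days are Sun, Mon, Tue, Wed — none qualify.
Total: 66 + 0 = 66.

66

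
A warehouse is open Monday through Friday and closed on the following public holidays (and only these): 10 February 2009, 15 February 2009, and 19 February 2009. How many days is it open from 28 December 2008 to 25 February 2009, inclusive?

41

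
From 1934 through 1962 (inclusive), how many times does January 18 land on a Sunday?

Day of week of January 18 in each year:
1934: Thu, 1935: Fri, 1936: Sat, 1937: Mon, 1938: Tue, 1939: Wed, 1940: Thu, 1941: Sat, 1942: Sun ✓, 1943: Mon, 1944: Tue, 1945: Thu, 1946: Fri, 1947: Sat, 1948: Sun ✓, 1949: Tue, 1950: Wed, 1951: Thu, 1952: Fri, 1953: Sun ✓, 1954: Mon, 1955: Tue, 1956: Wed, 1957: Fri, 1958: Sat, 1959: Sun ✓, 1960: Mon, 1961: Wed, 1962: Thu
Sundays: 1942, 1948, 1953, 1959.

4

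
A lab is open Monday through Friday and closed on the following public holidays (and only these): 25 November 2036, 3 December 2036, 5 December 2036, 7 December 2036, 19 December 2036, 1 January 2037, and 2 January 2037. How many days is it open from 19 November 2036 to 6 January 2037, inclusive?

19 November 2036 is a Wednesday.
That's 49 days from start to end, counting both.
49 = 7 × 7, so the span is exactly 7 full weeks.
Each full week contributes 5 weekdays (Mon–Fri): 7 × 5 = 35.
Total: 35.
Holidays: 25 November 2036 (Tue); 3 December 2036 (Wed); 5 December 2036 (Fri); 7 December 2036 (Sun); 19 December 2036 (Fri); 1 January 2037 (Thu); 2 January 2037 (Fri).
6 of the 7 holidays fall on weekdays; the rest are weekends and were already excluded.
Business days: 35 − 6 = 29.

29 working days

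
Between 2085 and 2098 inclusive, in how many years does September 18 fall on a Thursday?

3

Day of week of September 18 in each year:
2085: Tue, 2086: Wed, 2087: Thu ✓, 2088: Sat, 2089: Sun, 2090: Mon, 2091: Tue, 2092: Thu ✓, 2093: Fri, 2094: Sat, 2095: Sun, 2096: Tue, 2097: Wed, 2098: Thu ✓
Thursdays: 2087, 2092, 2098.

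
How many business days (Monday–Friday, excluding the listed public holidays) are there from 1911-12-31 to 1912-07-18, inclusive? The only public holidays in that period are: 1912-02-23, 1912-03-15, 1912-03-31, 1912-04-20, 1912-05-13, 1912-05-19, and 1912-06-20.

140

1911-12-31 is a Sunday.
From 1911-12-31 to 1912-07-18 is 201 days inclusive.
201 = 7 × 28 + 5, so there are 28 full weeks plus 5 extra days.
Each full week contributes 5 weekdays (Mon–Fri): 28 × 5 = 140.
The 5 extra days are Sun, Mon, Tue, Wed, Thu — 4 of them qualify.
Total: 140 + 4 = 144.
Holidays: 1912-02-23 (Fri); 1912-03-15 (Fri); 1912-03-31 (Sun); 1912-04-20 (Sat); 1912-05-13 (Mon); 1912-05-19 (Sun); 1912-06-20 (Thu).
4 of the 7 holidays fall on weekdays; the rest are weekends and were already excluded.
Business days: 144 − 4 = 140.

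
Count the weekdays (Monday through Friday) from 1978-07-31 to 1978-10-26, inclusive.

64 weekdays

1978-07-31 is a Monday.
From 1978-07-31 to 1978-10-26 is 88 days inclusive.
88 = 7 × 12 + 4, so there are 12 full weeks plus 4 extra days.
Each full week contributes 5 weekdays (Mon–Fri): 12 × 5 = 60.
The 4 extra days are Mon, Tue, Wed, Thu — 4 of them qualify.
Total: 60 + 4 = 64.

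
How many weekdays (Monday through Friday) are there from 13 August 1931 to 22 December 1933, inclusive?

13 August 1931 is a Thursday.
That's 863 days from start to end, counting both.
863 = 7 × 123 + 2, so there are 123 full weeks plus 2 extra days.
Each full week contributes 5 weekdays (Mon–Fri): 123 × 5 = 615.
The 2 extra days are Thu, Fri — 2 of them qualify.
Total: 615 + 2 = 617.

617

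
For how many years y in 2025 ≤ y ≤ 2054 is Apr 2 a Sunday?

Day of week of April 2 in each year:
2025: Wed, 2026: Thu, 2027: Fri, 2028: Sun ✓, 2029: Mon, 2030: Tue, 2031: Wed, 2032: Fri, 2033: Sat, 2034: Sun ✓, 2035: Mon, 2036: Wed, 2037: Thu, 2038: Fri, 2039: Sat, 2040: Mon, 2041: Tue, 2042: Wed, 2043: Thu, 2044: Sat, 2045: Sun ✓, 2046: Mon, 2047: Tue, 2048: Thu, 2049: Fri, 2050: Sat, 2051: Sun ✓, 2052: Tue, 2053: Wed, 2054: Thu
Sundays: 2028, 2034, 2045, 2051.

4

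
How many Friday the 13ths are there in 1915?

The 13th falls on a Friday when the month's 13th has weekday Fri.
Jan 13 is Wed; Feb 13 is Sat; Mar 13 is Sat; Apr 13 is Tue; May 13 is Thu; Jun 13 is Sun; Jul 13 is Tue; Aug 13 is Fri ✓; Sep 13 is Mon; Oct 13 is Wed; Nov 13 is Sat; Dec 13 is Mon.
Friday the 13ths: Aug.

1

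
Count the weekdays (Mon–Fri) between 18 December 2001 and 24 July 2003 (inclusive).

18 December 2001 is a Tuesday.
The range spans 584 days (inclusive of both endpoints).
584 = 7 × 83 + 3, so there are 83 full weeks plus 3 extra days.
Each full week contributes 5 weekdays (Mon–Fri): 83 × 5 = 415.
The 3 extra days are Tuesday, Wednesday, Thursday — 3 of them qualify.
Total: 415 + 3 = 418.

418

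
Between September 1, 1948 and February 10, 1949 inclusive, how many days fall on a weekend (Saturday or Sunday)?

46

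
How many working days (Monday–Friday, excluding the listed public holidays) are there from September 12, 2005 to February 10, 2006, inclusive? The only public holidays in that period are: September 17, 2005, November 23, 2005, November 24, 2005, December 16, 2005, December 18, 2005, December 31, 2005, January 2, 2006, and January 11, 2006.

105

September 12, 2005 is a Monday.
That's 152 days from start to end, counting both.
152 = 7 × 21 + 5, so there are 21 full weeks plus 5 extra days.
Each full week contributes 5 weekdays (Mon–Fri): 21 × 5 = 105.
The 5 extra days are Monday, Tuesday, Wednesday, Thursday, Friday — 5 of them qualify.
Total: 105 + 5 = 110.
Holidays: September 17, 2005 (Sat); November 23, 2005 (Wed); November 24, 2005 (Thu); December 16, 2005 (Fri); December 18, 2005 (Sun); December 31, 2005 (Sat); January 2, 2006 (Mon); January 11, 2006 (Wed).
5 of the 8 holidays fall on weekdays; the rest are weekends and were already excluded.
Business days: 110 − 5 = 105.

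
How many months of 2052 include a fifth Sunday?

A month has five Sundays exactly when Sunday falls within its first (length − 28) days.
Jan: 31 days, starts Mon → 5 of Mon, Tue, Wed
Feb: 29 days, starts Thu → 5 of Thu
Mar: 31 days, starts Fri → 5 of Fri, Sat, Sun ✓
Apr: 30 days, starts Mon → 5 of Mon, Tue
May: 31 days, starts Wed → 5 of Wed, Thu, Fri
Jun: 30 days, starts Sat → 5 of Sat, Sun ✓
Jul: 31 days, starts Mon → 5 of Mon, Tue, Wed
Aug: 31 days, starts Thu → 5 of Thu, Fri, Sat
Sep: 30 days, starts Sun → 5 of Sun, Mon ✓
Oct: 31 days, starts Tue → 5 of Tue, Wed, Thu
Nov: 30 days, starts Fri → 5 of Fri, Sat
Dec: 31 days, starts Sun → 5 of Sun, Mon, Tue ✓
Months with five Sundays: Mar, Jun, Sep, Dec.

4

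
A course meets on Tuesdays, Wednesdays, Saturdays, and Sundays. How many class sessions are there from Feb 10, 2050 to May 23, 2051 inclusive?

267

Feb 10, 2050 is a Thursday.
That's 468 days from start to end, counting both.
468 = 7 × 66 + 6, so there are 66 full weeks plus 6 extra days.
Each full week contributes 4 days from the set (Tue, Wed, Sat, Sun): 66 × 4 = 264.
The 6 extra days are Thursday, Friday, Saturday, Sunday, Monday, Tuesday — 3 of them qualify.
Total: 264 + 3 = 267.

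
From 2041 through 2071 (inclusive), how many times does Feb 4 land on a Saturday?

4

Day of week of February 4 in each year:
2041: Mon, 2042: Tue, 2043: Wed, 2044: Thu, 2045: Sat ✓, 2046: Sun, 2047: Mon, 2048: Tue, 2049: Thu, 2050: Fri, 2051: Sat ✓, 2052: Sun, 2053: Tue, 2054: Wed, 2055: Thu, 2056: Fri, 2057: Sun, 2058: Mon, 2059: Tue, 2060: Wed, 2061: Fri, 2062: Sat ✓, 2063: Sun, 2064: Mon, 2065: Wed, 2066: Thu, 2067: Fri, 2068: Sat ✓, 2069: Mon, 2070: Tue, 2071: Wed
Saturdays: 2045, 2051, 2062, 2068.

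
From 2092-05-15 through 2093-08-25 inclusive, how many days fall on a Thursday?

67

2092-05-15 is a Thursday.
From 2092-05-15 to 2093-08-25 is 468 days inclusive.
468 = 7 × 66 + 6, so there are 66 full weeks plus 6 extra days.
Each full week contributes one Thursday: 66 so far.
The 6 extra days are Thursday, Friday, Saturday, Sunday, Monday, Tuesday — 1 of them qualifies.
Total: 66 + 1 = 67.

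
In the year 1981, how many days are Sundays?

1981-01-01 is a Thursday.
The range spans 365 days (inclusive of both endpoints).
365 = 7 × 52 + 1, so there are 52 full weeks plus 1 extra day.
Each full week contributes one Sunday: 52 so far.
The 1 extra day is Thu — none qualify.
Total: 52 + 0 = 52.

52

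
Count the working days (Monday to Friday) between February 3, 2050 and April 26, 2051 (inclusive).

320 weekdays

February 3, 2050 is a Thursday.
The range spans 448 days (inclusive of both endpoints).
448 = 7 × 64, so the span is exactly 64 full weeks.
Each full week contributes 5 weekdays (Mon–Fri): 64 × 5 = 320.
Total: 320.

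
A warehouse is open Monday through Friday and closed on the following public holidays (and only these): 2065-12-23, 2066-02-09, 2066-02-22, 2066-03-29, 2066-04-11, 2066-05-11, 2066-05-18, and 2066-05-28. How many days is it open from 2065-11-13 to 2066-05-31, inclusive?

135 business days

2065-11-13 is a Friday.
From 2065-11-13 to 2066-05-31 is 200 days inclusive.
200 = 7 × 28 + 4, so there are 28 full weeks plus 4 extra days.
Each full week contributes 5 weekdays (Mon–Fri): 28 × 5 = 140.
The 4 extra days are Fri, Sat, Sun, Mon — 2 of them qualify.
Total: 140 + 2 = 142.
Holidays: 2065-12-23 (Wed); 2066-02-09 (Tue); 2066-02-22 (Mon); 2066-03-29 (Mon); 2066-04-11 (Sun); 2066-05-11 (Tue); 2066-05-18 (Tue); 2066-05-28 (Fri).
7 of the 8 holidays fall on weekdays; the rest are weekends and were already excluded.
Business days: 142 − 7 = 135.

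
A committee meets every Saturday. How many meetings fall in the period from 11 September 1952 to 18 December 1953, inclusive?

11 September 1952 is a Thursday.
From 11 September 1952 to 18 December 1953 is 464 days inclusive.
464 = 7 × 66 + 2, so there are 66 full weeks plus 2 extra days.
Each full week contributes one Saturday: 66 so far.
The 2 extra days are Thu, Fri — none qualify.
Total: 66 + 0 = 66.

66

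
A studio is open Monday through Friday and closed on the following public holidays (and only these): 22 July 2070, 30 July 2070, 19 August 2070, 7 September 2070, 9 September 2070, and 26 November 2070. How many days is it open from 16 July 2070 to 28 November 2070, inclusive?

16 July 2070 is a Wednesday.
The range spans 136 days (inclusive of both endpoints).
136 = 7 × 19 + 3, so there are 19 full weeks plus 3 extra days.
Each full week contributes 5 weekdays (Mon–Fri): 19 × 5 = 95.
The 3 extra days are Wed, Thu, Fri — 3 of them qualify.
Total: 95 + 3 = 98.
Holidays: 22 July 2070 (Tue); 30 July 2070 (Wed); 19 August 2070 (Tue); 7 September 2070 (Sun); 9 September 2070 (Tue); 26 November 2070 (Wed).
5 of the 6 holidays fall on weekdays; the rest are weekends and were already excluded.
Business days: 98 − 5 = 93.

93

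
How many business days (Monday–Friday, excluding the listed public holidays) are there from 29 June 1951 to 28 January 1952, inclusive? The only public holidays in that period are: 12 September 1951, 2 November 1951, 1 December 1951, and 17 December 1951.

29 June 1951 is a Friday.
From 29 June 1951 to 28 January 1952 is 214 days inclusive.
214 = 7 × 30 + 4, so there are 30 full weeks plus 4 extra days.
Each full week contributes 5 weekdays (Mon–Fri): 30 × 5 = 150.
The 4 extra days are Friday, Saturday, Sunday, Monday — 2 of them qualify.
Total: 150 + 2 = 152.
Holidays: 12 September 1951 (Wed); 2 November 1951 (Fri); 1 December 1951 (Sat); 17 December 1951 (Mon).
3 of the 4 holidays fall on weekdays; the rest are weekends and were already excluded.
Business days: 152 − 3 = 149.

149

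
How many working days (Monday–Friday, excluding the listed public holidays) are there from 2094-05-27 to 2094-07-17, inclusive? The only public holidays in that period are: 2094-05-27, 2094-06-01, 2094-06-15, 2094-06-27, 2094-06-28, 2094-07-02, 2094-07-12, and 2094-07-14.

30 working days

2094-05-27 is a Thursday.
From 2094-05-27 to 2094-07-17 is 52 days inclusive.
52 = 7 × 7 + 3, so there are 7 full weeks plus 3 extra days.
Each full week contributes 5 weekdays (Mon–Fri): 7 × 5 = 35.
The 3 extra days are Thursday, Friday, Saturday — 2 of them qualify.
Total: 35 + 2 = 37.
Holidays: 2094-05-27 (Thu); 2094-06-01 (Tue); 2094-06-15 (Tue); 2094-06-27 (Sun); 2094-06-28 (Mon); 2094-07-02 (Fri); 2094-07-12 (Mon); 2094-07-14 (Wed).
7 of the 8 holidays fall on weekdays; the rest are weekends and were already excluded.
Business days: 37 − 7 = 30.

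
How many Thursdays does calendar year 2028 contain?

52

Jan 1, 2028 is a Saturday.
The range spans 366 days (inclusive of both endpoints).
366 = 7 × 52 + 2, so there are 52 full weeks plus 2 extra days.
Each full week contributes one Thursday: 52 so far.
The 2 extra days are Sat, Sun — none qualify.
Total: 52 + 0 = 52.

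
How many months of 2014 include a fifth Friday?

4

A month has five Fridays exactly when Friday falls within its first (length − 28) days.
Jan: 31 days, starts Wed → 5 of Wed, Thu, Fri ✓
Feb: 28 days, starts Sat → 5 of (none)
Mar: 31 days, starts Sat → 5 of Sat, Sun, Mon
Apr: 30 days, starts Tue → 5 of Tue, Wed
May: 31 days, starts Thu → 5 of Thu, Fri, Sat ✓
Jun: 30 days, starts Sun → 5 of Sun, Mon
Jul: 31 days, starts Tue → 5 of Tue, Wed, Thu
Aug: 31 days, starts Fri → 5 of Fri, Sat, Sun ✓
Sep: 30 days, starts Mon → 5 of Mon, Tue
Oct: 31 days, starts Wed → 5 of Wed, Thu, Fri ✓
Nov: 30 days, starts Sat → 5 of Sat, Sun
Dec: 31 days, starts Mon → 5 of Mon, Tue, Wed
Months with five Fridays: Jan, May, Aug, Oct.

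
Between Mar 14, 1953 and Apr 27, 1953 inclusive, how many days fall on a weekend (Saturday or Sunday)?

14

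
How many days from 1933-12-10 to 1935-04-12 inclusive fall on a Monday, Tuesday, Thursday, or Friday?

280

1933-12-10 is a Sunday.
The range spans 489 days (inclusive of both endpoints).
489 = 7 × 69 + 6, so there are 69 full weeks plus 6 extra days.
Each full week contributes 4 days from the set (Mon, Tue, Thu, Fri): 69 × 4 = 276.
The 6 extra days are Sun, Mon, Tue, Wed, Thu, Fri — 4 of them qualify.
Total: 276 + 4 = 280.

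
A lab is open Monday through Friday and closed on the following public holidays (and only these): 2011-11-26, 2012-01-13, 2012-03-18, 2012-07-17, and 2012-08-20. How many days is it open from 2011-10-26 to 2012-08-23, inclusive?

2011-10-26 is a Wednesday.
The range spans 303 days (inclusive of both endpoints).
303 = 7 × 43 + 2, so there are 43 full weeks plus 2 extra days.
Each full week contributes 5 weekdays (Mon–Fri): 43 × 5 = 215.
The 2 extra days are Wednesday, Thursday — 2 of them qualify.
Total: 215 + 2 = 217.
Holidays: 2011-11-26 (Sat); 2012-01-13 (Fri); 2012-03-18 (Sun); 2012-07-17 (Tue); 2012-08-20 (Mon).
3 of the 5 holidays fall on weekdays; the rest are weekends and were already excluded.
Business days: 217 − 3 = 214.

214 business days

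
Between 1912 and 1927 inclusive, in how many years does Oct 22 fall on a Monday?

Day of week of October 22 in each year:
1912: Tue, 1913: Wed, 1914: Thu, 1915: Fri, 1916: Sun, 1917: Mon ✓, 1918: Tue, 1919: Wed, 1920: Fri, 1921: Sat, 1922: Sun, 1923: Mon ✓, 1924: Wed, 1925: Thu, 1926: Fri, 1927: Sat
Mondays: 1917, 1923.

2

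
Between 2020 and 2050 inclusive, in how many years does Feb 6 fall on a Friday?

4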